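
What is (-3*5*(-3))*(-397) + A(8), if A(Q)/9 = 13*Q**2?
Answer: -10377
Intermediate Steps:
A(Q) = 117*Q**2 (A(Q) = 9*(13*Q**2) = 117*Q**2)
(-3*5*(-3))*(-397) + A(8) = (-3*5*(-3))*(-397) + 117*8**2 = -15*(-3)*(-397) + 117*64 = 45*(-397) + 7488 = -17865 + 7488 = -10377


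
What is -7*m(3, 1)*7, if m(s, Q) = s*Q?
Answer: -147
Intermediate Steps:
m(s, Q) = Q*s
-7*m(3, 1)*7 = -7*3*7 = -21*7 = -147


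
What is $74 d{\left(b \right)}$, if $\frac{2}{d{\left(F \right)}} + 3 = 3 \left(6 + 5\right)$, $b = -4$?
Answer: $\frac{74}{15} \approx 4.9333$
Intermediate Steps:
$d{\left(F \right)} = \frac{1}{15}$ ($d{\left(F \right)} = \frac{2}{-3 + 3 \left(6 + 5\right)} = \frac{2}{-3 + 3 \cdot 11} = \frac{2}{-3 + 33} = \frac{2}{30} = 2 \cdot \frac{1}{30} = \frac{1}{15}$)
$74 d{\left(b \right)} = 74 \cdot \frac{1}{15} = \frac{74}{15}$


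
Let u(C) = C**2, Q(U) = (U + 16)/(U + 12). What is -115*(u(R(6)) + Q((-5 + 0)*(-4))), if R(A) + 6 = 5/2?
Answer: -12305/8 ≈ -1538.1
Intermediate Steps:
R(A) = -7/2 (R(A) = -6 + 5/2 = -7/2)
Q(U) = (16 + U)/(12 + U)
-115*(u(R(6)) + Q((-5 + 0)*(-4))) = -115*((-7/2)**2 + (16 + (-5 + 0)*(-4))/(12 + (-5 + 0)*(-4))) = -115*(49/4 + (16 - 5*(-4))/(12 - 5*(-4))) = -115*(49/4 + (16 + 20)/(12 + 20)) = -115*(49/4 + 36/32) = -115*(49/4 + (1/32)*36) = -115*(49/4 + 9/8) = -115*107/8 = -12305/8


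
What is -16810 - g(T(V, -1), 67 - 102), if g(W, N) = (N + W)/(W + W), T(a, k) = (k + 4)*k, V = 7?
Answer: -50449/3 ≈ -16816.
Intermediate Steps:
T(a, k) = k*(4 + k) (T(a, k) = (4 + k)*k = k*(4 + k))
g(W, N) = (N + W)/(2*W) (g(W, N) = (N + W)/((2*W)) = (N + W)*(1/(2*W)) = (N + W)/(2*W))
-16810 - g(T(V, -1), 67 - 102) = -16810 - ((67 - 102) - (4 - 1))/(2*((-(4 - 1)))) = -16810 - (-35 - 1*3)/(2*((-1*3))) = -16810 - (-35 - 3)/(2*(-3)) = -16810 - (-1)*(-38)/(2*3) = -16810 - 1*19/3 = -16810 - 19/3 = -50449/3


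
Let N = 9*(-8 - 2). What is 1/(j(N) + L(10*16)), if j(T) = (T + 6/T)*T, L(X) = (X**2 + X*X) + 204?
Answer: 1/59510 ≈ 1.6804e-5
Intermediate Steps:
L(X) = 204 + 2*X**2 (L(X) = (X**2 + X**2) + 204 = 2*X**2 + 204 = 204 + 2*X**2)
N = -90 (N = 9*(-10) = -90)
j(T) = T*(T + 6/T)
1/(j(N) + L(10*16)) = 1/((6 + (-90)**2) + (204 + 2*(10*16)**2)) = 1/((6 + 8100) + (204 + 2*160**2)) = 1/(8106 + (204 + 2*25600)) = 1/(8106 + (204 + 51200)) = 1/(8106 + 51404) = 1/59510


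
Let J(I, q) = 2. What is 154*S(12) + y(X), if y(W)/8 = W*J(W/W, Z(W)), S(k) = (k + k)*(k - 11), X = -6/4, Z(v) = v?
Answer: 3672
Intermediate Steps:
X = -3/2 (X = -6*¼ = -3/2 ≈ -1.5000)
S(k) = 2*k*(-11 + k) (S(k) = (2*k)*(-11 + k) = 2*k*(-11 + k))
y(W) = 16*W (y(W) = 8*(W*2) = 8*(2*W) = 16*W)
154*S(12) + y(X) = 154*(2*12*(-11 + 12)) + 16*(-3/2) = 154*(2*12*1) - 24 = 154*24 - 24 = 3696 - 24 = 3672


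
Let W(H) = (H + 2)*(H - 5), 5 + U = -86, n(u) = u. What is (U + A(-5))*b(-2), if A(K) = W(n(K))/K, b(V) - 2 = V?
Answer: 0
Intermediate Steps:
U = -91 (U = -5 - 86 = -91)
W(H) = (-5 + H)*(2 + H) (W(H) = (2 + H)*(-5 + H) = (-5 + H)*(2 + H))
b(V) = 2 + V
A(K) = (-10 + K² - 3*K)/K
(U + A(-5))*b(-2) = (-91 + (-3 - 5 - 10/(-5)))*(2 - 2) = (-91 + (-3 - 5 - 10*(-⅕)))*0 = (-91 + (-3 - 5 + 2))*0 = (-91 - 6)*0 = -97*0 = 0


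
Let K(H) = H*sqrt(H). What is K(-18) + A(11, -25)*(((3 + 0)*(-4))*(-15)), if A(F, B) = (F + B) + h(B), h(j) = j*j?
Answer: 109980 - 54*I*sqrt(2) ≈ 1.0998e+5 - 76.368*I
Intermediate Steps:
h(j) = j**2
A(F, B) = B + F + B**2 (A(F, B) = (F + B) + B**2 = (B + F) + B**2 = B + F + B**2)
K(H) = H**(3/2)
K(-18) + A(11, -25)*(((3 + 0)*(-4))*(-15)) = (-18)**(3/2) + (-25 + 11 + (-25)**2)*(((3 + 0)*(-4))*(-15)) = -54*I*sqrt(2) + (-25 + 11 + 625)*((3*(-4))*(-15)) = -54*I*sqrt(2) + 611*(-12*(-15)) = -54*I*sqrt(2) + 611*180 = -54*I*sqrt(2) + 109980 = 109980 - 54*I*sqrt(2)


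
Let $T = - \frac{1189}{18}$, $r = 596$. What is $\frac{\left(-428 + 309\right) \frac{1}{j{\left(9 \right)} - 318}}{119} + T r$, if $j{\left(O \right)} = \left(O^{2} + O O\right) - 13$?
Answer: $- \frac{59880409}{1521} \approx -39369.0$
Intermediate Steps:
$j{\left(O \right)} = -13 + 2 O^{2}$ ($j{\left(O \right)} = \left(O^{2} + O^{2}\right) - 13 = 2 O^{2} - 13 = -13 + 2 O^{2}$)
$T = - \frac{1189}{18}$ ($T = \left(-1189\right) \frac{1}{18} = - \frac{1189}{18} \approx -66.056$)
$\frac{\left(-428 + 309\right) \frac{1}{j{\left(9 \right)} - 318}}{119} + T r = \frac{\left(-428 + 309\right) \frac{1}{\left(-13 + 2 \cdot 9^{2}\right) - 318}}{119} - \frac{354322}{9} = - \frac{119}{\left(-13 + 2 \cdot 81\right) - 318} \cdot \frac{1}{119} - \frac{354322}{9} = - \frac{119}{\left(-13 + 162\right) - 318} \cdot \frac{1}{119} - \frac{354322}{9} = - \frac{119}{149 - 318} \cdot \frac{1}{119} - \frac{354322}{9} = - \frac{119}{-169} \cdot \frac{1}{119} - \frac{354322}{9} = \left(-119\right) \left(- \frac{1}{169}\right) \frac{1}{119} - \frac{354322}{9} = \frac{119}{169} \cdot \frac{1}{119} - \frac{354322}{9} = \frac{1}{169} - \frac{354322}{9} = - \frac{59880409}{1521}$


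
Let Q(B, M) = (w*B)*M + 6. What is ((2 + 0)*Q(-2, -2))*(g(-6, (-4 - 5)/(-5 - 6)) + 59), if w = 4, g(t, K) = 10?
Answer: 3036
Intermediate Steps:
Q(B, M) = 6 + 4*B*M (Q(B, M) = (4*B)*M + 6 = 4*B*M + 6 = 6 + 4*B*M)
((2 + 0)*Q(-2, -2))*(g(-6, (-4 - 5)/(-5 - 6)) + 59) = ((2 + 0)*(6 + 4*(-2)*(-2)))*(10 + 59) = (2*(6 + 16))*69 = (2*22)*69 = 44*69 = 3036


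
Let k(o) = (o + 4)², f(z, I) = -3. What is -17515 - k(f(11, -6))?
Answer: -17516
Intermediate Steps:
k(o) = (4 + o)²
-17515 - k(f(11, -6)) = -17515 - (4 - 3)² = -17515 - 1*1² = -17515 - 1*1 = -17515 - 1 = -17516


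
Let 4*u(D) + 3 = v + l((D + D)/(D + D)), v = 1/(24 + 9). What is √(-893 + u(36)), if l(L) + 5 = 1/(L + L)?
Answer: I*√15592170/132 ≈ 29.914*I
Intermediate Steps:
l(L) = -5 + 1/(2*L) (l(L) = -5 + 1/(L + L) = -5 + 1/(2*L))
v = 1/33 ≈ 0.030303
u(D) = -493/264 (u(D) = -¾ + (1/33 + (-5 + 1/(2*(((D + D)/(D + D))))))/4 = -¾ + (1/33 + (-5 + 1/(2*(((2*D)/((2*D)))))))/4 = -¾ + (1/33 + (-5 + 1/(2*(((2*D)*(1/(2*D)))))))/4 = -¾ + (1/33 + (-5 + (½)/1))/4 = -¾ + (1/33 + (-5 + (½)*1))/4 = -¾ + (1/33 + (-5 + ½))/4 = -¾ + (1/33 - 9/2)/4 = -¾ + (¼)*(-295/66) = -¾ - 295/264 = -493/264)
√(-893 + u(36)) = √(-893 - 493/264) = √(-236245/264) = I*√15592170/132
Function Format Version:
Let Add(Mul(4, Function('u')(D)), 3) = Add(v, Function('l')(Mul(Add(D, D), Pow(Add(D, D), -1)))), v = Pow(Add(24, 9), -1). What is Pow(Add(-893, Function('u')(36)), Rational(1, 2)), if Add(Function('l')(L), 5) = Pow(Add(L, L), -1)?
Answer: Mul(Rational(1, 132), I, Pow(15592170, Rational(1, 2))) ≈ Mul(29.914, I)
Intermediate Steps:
Function('l')(L) = Add(-5, Mul(Rational(1, 2), Pow(L, -1))) (Function('l')(L) = Add(-5, Pow(Add(L, L), -1)) = Add(-5, Pow(Mul(2, L), -1)) = Add(-5, Mul(Rational(1, 2), Pow(L, -1))))
v = Rational(1, 33) (v = Pow(33, -1) = Rational(1, 33) ≈ 0.030303)
Function('u')(D) = Rational(-493, 264) (Function('u')(D) = Add(Rational(-3, 4), Mul(Rational(1, 4), Add(Rational(1, 33), Add(-5, Mul(Rational(1, 2), Pow(Mul(Add(D, D), Pow(Add(D, D), -1)), -1)))))) = Add(Rational(-3, 4), Mul(Rational(1, 4), Add(Rational(1, 33), Add(-5, Mul(Rational(1, 2), Pow(Mul(Mul(2, D), Pow(Mul(2, D), -1)), -1)))))) = Add(Rational(-3, 4), Mul(Rational(1, 4), Add(Rational(1, 33), Add(-5, Mul(Rational(1, 2), Pow(Mul(Mul(2, D), Mul(Rational(1, 2), Pow(D, -1))), -1)))))) = Add(Rational(-3, 4), Mul(Rational(1, 4), Add(Rational(1, 33), Add(-5, Mul(Rational(1, 2), Pow(1, -1)))))) = Add(Rational(-3, 4), Mul(Rational(1, 4), Add(Rational(1, 33), Add(-5, Mul(Rational(1, 2), 1))))) = Add(Rational(-3, 4), Mul(Rational(1, 4), Add(Rational(1, 33), Add(-5, Rational(1, 2))))) = Add(Rational(-3, 4), Mul(Rational(1, 4), Add(Rational(1, 33), Rational(-9, 2)))) = Add(Rational(-3, 4), Mul(Rational(1, 4), Rational(-295, 66))) = Add(Rational(-3, 4), Rational(-295, 264)) = Rational(-493, 264))
Pow(Add(-893, Function('u')(36)), Rational(1, 2)) = Pow(Add(-893, Rational(-493, 264)), Rational(1, 2)) = Pow(Rational(-236245, 264), Rational(1, 2)) = Mul(Rational(1, 132), I, Pow(15592170, Rational(1, 2)))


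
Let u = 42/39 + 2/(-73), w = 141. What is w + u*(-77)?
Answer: 57117/949 ≈ 60.187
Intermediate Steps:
u = 996/949 (u = 42*(1/39) + 2*(-1/73) = 14/13 - 2/73 = 996/949 ≈ 1.0495)
w + u*(-77) = 141 + (996/949)*(-77) = 141 - 76692/949 = 57117/949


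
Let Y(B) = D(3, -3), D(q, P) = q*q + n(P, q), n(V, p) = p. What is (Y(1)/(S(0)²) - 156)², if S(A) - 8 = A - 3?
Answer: 15116544/625 ≈ 24186.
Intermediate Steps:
S(A) = 5 + A (S(A) = 8 + (A - 3) = 8 + (-3 + A) = 5 + A)
D(q, P) = q + q² (D(q, P) = q*q + q = q² + q = q + q²)
Y(B) = 12 (Y(B) = 3*(1 + 3) = 3*4 = 12)
(Y(1)/(S(0)²) - 156)² = (12/((5 + 0)²) - 156)² = (12/(5²) - 156)² = (12/25 - 156)² = (-3888/25)² = 15116544/625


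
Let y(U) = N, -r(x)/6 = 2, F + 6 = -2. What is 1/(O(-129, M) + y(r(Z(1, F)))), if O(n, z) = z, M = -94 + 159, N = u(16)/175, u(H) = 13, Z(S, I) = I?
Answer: 175/11388 ≈ 0.015367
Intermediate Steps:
F = -8 (F = -6 - 2 = -8)
N = 13/175 ≈ 0.074286
M = 65
r(x) = -12 (r(x) = -6*2 = -12)
y(U) = 13/175
1/(O(-129, M) + y(r(Z(1, F)))) = 1/(65 + 13/175) = 1/(11388/175) = 175/11388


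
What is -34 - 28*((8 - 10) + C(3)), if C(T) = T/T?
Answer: -6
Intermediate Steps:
C(T) = 1
-34 - 28*((8 - 10) + C(3)) = -34 - 28*((8 - 10) + 1) = -34 - 28*(-2 + 1) = -34 - 28*(-1) = -34 + 28 = -6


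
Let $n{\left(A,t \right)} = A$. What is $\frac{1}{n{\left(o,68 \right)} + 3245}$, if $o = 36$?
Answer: $\frac{1}{3281} \approx 0.00030479$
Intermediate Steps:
$\frac{1}{n{\left(o,68 \right)} + 3245} = \frac{1}{36 + 3245} = \frac{1}{3281}$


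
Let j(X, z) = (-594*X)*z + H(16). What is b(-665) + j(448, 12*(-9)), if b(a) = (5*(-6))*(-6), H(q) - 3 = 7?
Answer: 28740286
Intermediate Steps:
H(q) = 10 (H(q) = 3 + 7 = 10)
b(a) = 180 (b(a) = -30*(-6) = 180)
j(X, z) = 10 - 594*X*z (j(X, z) = (-594*X)*z + 10 = -594*X*z + 10 = 10 - 594*X*z)
b(-665) + j(448, 12*(-9)) = 180 + (10 - 594*448*12*(-9)) = 180 + (10 - 594*448*(-108)) = 180 + (10 + 28740096) = 180 + 28740106 = 28740286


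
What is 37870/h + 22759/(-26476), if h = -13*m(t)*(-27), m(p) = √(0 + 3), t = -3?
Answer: -22759/26476 + 37870*√3/1053 ≈ 61.432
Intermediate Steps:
m(p) = √3
h = 351*√3 (h = -13*√3*(-27) = 351*√3 ≈ 607.95)
37870/h + 22759/(-26476) = 37870/((351*√3)) + 22759/(-26476) = 37870*(√3/1053) + 22759*(-1/26476) = 37870*√3/1053 - 22759/26476 = -22759/26476 + 37870*√3/1053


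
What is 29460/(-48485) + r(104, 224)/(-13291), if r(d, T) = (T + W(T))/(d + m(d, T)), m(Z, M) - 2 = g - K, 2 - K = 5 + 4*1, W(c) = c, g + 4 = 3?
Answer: -78349360/128882827 ≈ -0.60791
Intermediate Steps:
g = -1 (g = -4 + 3 = -1)
K = -7 (K = 2 - (5 + 4*1) = 2 - (5 + 4) = 2 - 1*9 = 2 - 9 = -7)
m(Z, M) = 8 (m(Z, M) = 2 + (-1 - 1*(-7)) = 2 + (-1 + 7) = 2 + 6 = 8)
r(d, T) = 2*T/(8 + d) (r(d, T) = (T + T)/(d + 8) = (2*T)/(8 + d) = 2*T/(8 + d))
29460/(-48485) + r(104, 224)/(-13291) = 29460/(-48485) + (2*224/(8 + 104))/(-13291) = 29460*(-1/48485) + (2*224/112)*(-1/13291) = -5892/9697 + (2*224*(1/112))*(-1/13291) = -5892/9697 + 4*(-1/13291) = -5892/9697 - 4/13291 = -78349360/128882827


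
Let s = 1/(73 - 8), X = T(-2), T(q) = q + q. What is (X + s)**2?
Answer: 67081/4225 ≈ 15.877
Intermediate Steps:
T(q) = 2*q
X = -4 (X = 2*(-2) = -4)
s = 1/65 ≈ 0.015385
(X + s)**2 = (-4 + 1/65)**2 = (-259/65)**2 = 67081/4225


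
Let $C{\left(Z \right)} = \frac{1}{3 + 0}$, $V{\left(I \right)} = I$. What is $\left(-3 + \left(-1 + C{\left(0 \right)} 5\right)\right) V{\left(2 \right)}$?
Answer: $- \frac{14}{3} \approx -4.6667$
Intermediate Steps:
$C{\left(Z \right)} = \frac{1}{3}$
$\left(-3 + \left(-1 + C{\left(0 \right)} 5\right)\right) V{\left(2 \right)} = \left(-3 + \left(-1 + \frac{1}{3} \cdot 5\right)\right) 2 = \left(-3 + \left(-1 + \frac{5}{3}\right)\right) 2 = \left(-3 + \frac{2}{3}\right) 2 = \left(- \frac{7}{3}\right) 2 = - \frac{14}{3}$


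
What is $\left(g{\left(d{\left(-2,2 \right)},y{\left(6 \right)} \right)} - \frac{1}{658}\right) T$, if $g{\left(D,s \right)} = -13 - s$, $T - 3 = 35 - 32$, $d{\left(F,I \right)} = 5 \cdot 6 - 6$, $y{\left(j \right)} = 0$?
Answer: $- \frac{25665}{329} \approx -78.009$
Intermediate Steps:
$d{\left(F,I \right)} = 24$ ($d{\left(F,I \right)} = 30 - 6 = 24$)
$T = 6$ ($T = 3 + \left(35 - 32\right) = 3 + 3 = 6$)
$\left(g{\left(d{\left(-2,2 \right)},y{\left(6 \right)} \right)} - \frac{1}{658}\right) T = \left(\left(-13 - 0\right) - \frac{1}{658}\right) 6 = \left(\left(-13 + 0\right) - \frac{1}{658}\right) 6 = \left(-13 - \frac{1}{658}\right) 6 = \left(- \frac{8555}{658}\right) 6 = - \frac{25665}{329}$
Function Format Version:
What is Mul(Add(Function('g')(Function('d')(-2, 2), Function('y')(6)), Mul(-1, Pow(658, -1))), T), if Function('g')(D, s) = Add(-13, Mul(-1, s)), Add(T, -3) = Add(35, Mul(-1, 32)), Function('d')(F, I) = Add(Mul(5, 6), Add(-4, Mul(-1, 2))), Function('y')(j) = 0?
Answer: Rational(-25665, 329) ≈ -78.009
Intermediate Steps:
Function('d')(F, I) = 24 (Function('d')(F, I) = Add(30, Add(-4, -2)) = Add(30, -6) = 24)
T = 6 (T = Add(3, Add(35, Mul(-1, 32))) = Add(3, Add(35, -32)) = Add(3, 3) = 6)
Mul(Add(Function('g')(Function('d')(-2, 2), Function('y')(6)), Mul(-1, Pow(658, -1))), T) = Mul(Add(Add(-13, Mul(-1, 0)), Mul(-1, Pow(658, -1))), 6) = Mul(Add(Add(-13, 0), Mul(-1, Rational(1, 658))), 6) = Mul(Add(-13, Rational(-1, 658)), 6) = Mul(Rational(-8555, 658), 6) = Rational(-25665, 329)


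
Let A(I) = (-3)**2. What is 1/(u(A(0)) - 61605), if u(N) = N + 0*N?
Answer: -1/61596 ≈ -1.6235e-5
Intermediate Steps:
A(I) = 9
u(N) = N (u(N) = N + 0 = N)
1/(u(A(0)) - 61605) = 1/(9 - 61605) = 1/(-61596) = -1/61596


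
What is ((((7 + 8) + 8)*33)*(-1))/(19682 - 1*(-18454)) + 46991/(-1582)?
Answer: -42696417/1436456 ≈ -29.723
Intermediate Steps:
((((7 + 8) + 8)*33)*(-1))/(19682 - 1*(-18454)) + 46991/(-1582) = (((15 + 8)*33)*(-1))/(19682 + 18454) + 46991*(-1/1582) = ((23*33)*(-1))/38136 - 6713/226 = (759*(-1))*(1/38136) - 6713/226 = -759*1/38136 - 6713/226 = -253/12712 - 6713/226 = -42696417/1436456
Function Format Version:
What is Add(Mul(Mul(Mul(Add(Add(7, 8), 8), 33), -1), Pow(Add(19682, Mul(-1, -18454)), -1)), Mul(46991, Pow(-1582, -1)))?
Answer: Rational(-42696417, 1436456) ≈ -29.723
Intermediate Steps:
Add(Mul(Mul(Mul(Add(Add(7, 8), 8), 33), -1), Pow(Add(19682, Mul(-1, -18454)), -1)), Mul(46991, Pow(-1582, -1))) = Add(Mul(Mul(Mul(Add(15, 8), 33), -1), Pow(Add(19682, 18454), -1)), Mul(46991, Rational(-1, 1582))) = Add(Mul(Mul(Mul(23, 33), -1), Pow(38136, -1)), Rational(-6713, 226)) = Add(Mul(Mul(759, -1), Rational(1, 38136)), Rational(-6713, 226)) = Add(Mul(-759, Rational(1, 38136)), Rational(-6713, 226)) = Add(Rational(-253, 12712), Rational(-6713, 226)) = Rational(-42696417, 1436456)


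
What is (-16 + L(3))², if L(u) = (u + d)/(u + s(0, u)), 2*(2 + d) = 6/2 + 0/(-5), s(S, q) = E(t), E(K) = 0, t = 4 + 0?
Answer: 8281/36 ≈ 230.03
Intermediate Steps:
t = 4
s(S, q) = 0
d = -½ (d = -2 + (6/2 + 0/(-5))/2 = -2 + (6*(½) + 0*(-⅕))/2 = -2 + (3 + 0)/2 = -2 + (½)*3 = -2 + 3/2 = -½ ≈ -0.50000)
L(u) = (-½ + u)/u (L(u) = (u - ½)/(u + 0) = (-½ + u)/u)
(-16 + L(3))² = (-16 + (-½ + 3)/3)² = (-16 + (⅓)*(5/2))² = (-16 + ⅚)² = (-91/6)² = 8281/36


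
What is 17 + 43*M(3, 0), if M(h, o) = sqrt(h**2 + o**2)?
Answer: 146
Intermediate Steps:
17 + 43*M(3, 0) = 17 + 43*sqrt(3**2 + 0**2) = 17 + 43*sqrt(9 + 0) = 17 + 43*sqrt(9) = 17 + 43*3 = 17 + 129 = 146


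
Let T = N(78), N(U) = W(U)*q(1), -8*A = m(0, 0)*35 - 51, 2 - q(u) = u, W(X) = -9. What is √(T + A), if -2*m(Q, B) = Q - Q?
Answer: I*√42/4 ≈ 1.6202*I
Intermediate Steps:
m(Q, B) = 0 (m(Q, B) = -(Q - Q)/2 = -½*0 = 0)
q(u) = 2 - u
A = 51/8 (A = -(0*35 - 51)/8 = -(0 - 51)/8 = -⅛*(-51) = 51/8 ≈ 6.3750)
N(U) = -9 (N(U) = -9*(2 - 1*1) = -9*(2 - 1) = -9*1 = -9)
T = -9
√(T + A) = √(-9 + 51/8) = √(-21/8) = I*√42/4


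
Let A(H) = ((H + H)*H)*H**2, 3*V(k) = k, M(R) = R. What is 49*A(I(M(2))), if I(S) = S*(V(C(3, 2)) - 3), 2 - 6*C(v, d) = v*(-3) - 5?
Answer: 204343328/6561 ≈ 31145.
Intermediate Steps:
C(v, d) = 7/6 + v/2 (C(v, d) = 1/3 - (v*(-3) - 5)/6 = 1/3 - (-3*v - 5)/6 = 1/3 - (-5 - 3*v)/6 = 1/3 + (5/6 + v/2) = 7/6 + v/2)
V(k) = k/3
I(S) = -19*S/9 (I(S) = S*((7/6 + (1/2)*3)/3 - 3) = S*((7/6 + 3/2)/3 - 3) = S*((1/3)*(8/3) - 3) = S*(8/9 - 3) = S*(-19/9) = -19*S/9)
A(H) = 2*H**4 (A(H) = ((2*H)*H)*H**2 = (2*H**2)*H**2 = 2*H**4)
49*A(I(M(2))) = 49*(2*(-19/9*2)**4) = 49*(2*(-38/9)**4) = 49*(2*(2085136/6561)) = 49*(4170272/6561) = 204343328/6561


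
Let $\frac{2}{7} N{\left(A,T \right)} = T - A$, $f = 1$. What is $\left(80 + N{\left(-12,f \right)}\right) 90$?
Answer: $11295$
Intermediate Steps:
$N{\left(A,T \right)} = - \frac{7 A}{2} + \frac{7 T}{2}$ ($N{\left(A,T \right)} = \frac{7 \left(T - A\right)}{2} = - \frac{7 A}{2} + \frac{7 T}{2}$)
$\left(80 + N{\left(-12,f \right)}\right) 90 = \left(80 + \left(\left(- \frac{7}{2}\right) \left(-12\right) + \frac{7}{2} \cdot 1\right)\right) 90 = \left(80 + \left(42 + \frac{7}{2}\right)\right) 90 = \left(80 + \frac{91}{2}\right) 90 = \frac{251}{2} \cdot 90 = 11295$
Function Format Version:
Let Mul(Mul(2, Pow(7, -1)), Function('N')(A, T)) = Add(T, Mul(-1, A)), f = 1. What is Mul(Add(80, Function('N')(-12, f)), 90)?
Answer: 11295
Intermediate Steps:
Function('N')(A, T) = Add(Mul(Rational(-7, 2), A), Mul(Rational(7, 2), T)) (Function('N')(A, T) = Mul(Rational(7, 2), Add(T, Mul(-1, A))) = Add(Mul(Rational(-7, 2), A), Mul(Rational(7, 2), T)))
Mul(Add(80, Function('N')(-12, f)), 90) = Mul(Add(80, Add(Mul(Rational(-7, 2), -12), Mul(Rational(7, 2), 1))), 90) = Mul(Add(80, Add(42, Rational(7, 2))), 90) = Mul(Add(80, Rational(91, 2)), 90) = Mul(Rational(251, 2), 90) = 11295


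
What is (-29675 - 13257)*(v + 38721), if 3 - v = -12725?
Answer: -2208808468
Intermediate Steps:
v = 12728 (v = 3 - 1*(-12725) = 3 + 12725 = 12728)
(-29675 - 13257)*(v + 38721) = (-29675 - 13257)*(12728 + 38721) = -42932*51449 = -2208808468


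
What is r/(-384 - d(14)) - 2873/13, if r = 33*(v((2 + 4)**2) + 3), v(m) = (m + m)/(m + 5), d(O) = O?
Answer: -3612713/16318 ≈ -221.39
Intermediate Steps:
v(m) = 2*m/(5 + m) (v(m) = (2*m)/(5 + m) = 2*m/(5 + m))
r = 6435/41 (r = 33*(2*(2 + 4)**2/(5 + (2 + 4)**2) + 3) = 33*(2*6**2/(5 + 6**2) + 3) = 33*(2*36/(5 + 36) + 3) = 33*(2*36/41 + 3) = 33*(2*36*(1/41) + 3) = 33*(72/41 + 3) = 33*(195/41) = 6435/41 ≈ 156.95)
r/(-384 - d(14)) - 2873/13 = 6435/(41*(-384 - 1*14)) - 2873/13 = 6435/(41*(-384 - 14)) - 2873*1/13 = (6435/41)/(-398) - 221 = (6435/41)*(-1/398) - 221 = -6435/16318 - 221 = -3612713/16318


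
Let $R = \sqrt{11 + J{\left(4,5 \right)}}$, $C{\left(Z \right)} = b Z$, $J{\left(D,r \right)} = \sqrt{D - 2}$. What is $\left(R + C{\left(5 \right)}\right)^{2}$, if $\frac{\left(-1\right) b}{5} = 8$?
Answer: $\left(200 - \sqrt{11 + \sqrt{2}}\right)^{2} \approx 38603.0$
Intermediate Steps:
$b = -40$ ($b = \left(-5\right) 8 = -40$)
$J{\left(D,r \right)} = \sqrt{-2 + D}$
$C{\left(Z \right)} = - 40 Z$
$R = \sqrt{11 + \sqrt{2}}$ ($R = \sqrt{11 + \sqrt{-2 + 4}} = \sqrt{11 + \sqrt{2}} \approx 3.5234$)
$\left(R + C{\left(5 \right)}\right)^{2} = \left(\sqrt{11 + \sqrt{2}} - 200\right)^{2} = \left(-200 + \sqrt{11 + \sqrt{2}}\right)^{2}$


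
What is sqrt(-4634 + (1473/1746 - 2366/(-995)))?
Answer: I*sqrt(1552909461612270)/579090 ≈ 68.05*I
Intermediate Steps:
sqrt(-4634 + (1473/1746 - 2366/(-995))) = sqrt(-4634 + (1473*(1/1746) - 2366*(-1/995))) = sqrt(-4634 + (491/582 + 2366/995)) = sqrt(-4634 + 1865557/579090) = sqrt(-2681637503/579090) = I*sqrt(1552909461612270)/579090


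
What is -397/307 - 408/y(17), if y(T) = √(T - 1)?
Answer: -31711/307 ≈ -103.29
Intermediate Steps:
y(T) = √(-1 + T)
-397/307 - 408/y(17) = -397/307 - 408/√(-1 + 17) = -397*1/307 - 408/(√16) = -397/307 - 408/4 = -397/307 - 408*¼ = -397/307 - 102 = -31711/307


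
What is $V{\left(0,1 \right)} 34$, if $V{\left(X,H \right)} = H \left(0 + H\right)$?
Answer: $34$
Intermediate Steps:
$V{\left(X,H \right)} = H^{2}$ ($V{\left(X,H \right)} = H H = H^{2}$)
$V{\left(0,1 \right)} 34 = 1^{2} \cdot 34 = 1 \cdot 34 = 34$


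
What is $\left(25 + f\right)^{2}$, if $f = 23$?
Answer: $2304$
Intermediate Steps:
$\left(25 + f\right)^{2} = \left(25 + 23\right)^{2} = 48^{2} = 2304$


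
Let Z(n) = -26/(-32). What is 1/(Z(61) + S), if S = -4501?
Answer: -16/72003 ≈ -0.00022221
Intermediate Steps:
Z(n) = 13/16 (Z(n) = -26*(-1/32) = 13/16)
1/(Z(61) + S) = 1/(13/16 - 4501) = 1/(-72003/16) = -16/72003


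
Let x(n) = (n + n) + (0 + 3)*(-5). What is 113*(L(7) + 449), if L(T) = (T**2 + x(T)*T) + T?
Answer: 56274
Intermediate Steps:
x(n) = -15 + 2*n (x(n) = 2*n + 3*(-5) = 2*n - 15 = -15 + 2*n)
L(T) = T + T**2 + T*(-15 + 2*T) (L(T) = (T**2 + (-15 + 2*T)*T) + T = (T**2 + T*(-15 + 2*T)) + T = T + T**2 + T*(-15 + 2*T))
113*(L(7) + 449) = 113*(7*(-14 + 3*7) + 449) = 113*(7*(-14 + 21) + 449) = 113*(7*7 + 449) = 113*(49 + 449) = 113*498 = 56274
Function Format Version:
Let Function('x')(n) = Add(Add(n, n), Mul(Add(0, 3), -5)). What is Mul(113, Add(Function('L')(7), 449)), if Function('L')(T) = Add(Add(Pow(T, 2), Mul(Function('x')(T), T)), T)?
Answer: 56274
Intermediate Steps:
Function('x')(n) = Add(-15, Mul(2, n)) (Function('x')(n) = Add(Mul(2, n), Mul(3, -5)) = Add(Mul(2, n), -15) = Add(-15, Mul(2, n)))
Function('L')(T) = Add(T, Pow(T, 2), Mul(T, Add(-15, Mul(2, T)))) (Function('L')(T) = Add(Add(Pow(T, 2), Mul(Add(-15, Mul(2, T)), T)), T) = Add(Add(Pow(T, 2), Mul(T, Add(-15, Mul(2, T)))), T) = Add(T, Pow(T, 2), Mul(T, Add(-15, Mul(2, T)))))
Mul(113, Add(Function('L')(7), 449)) = Mul(113, Add(Mul(7, Add(-14, Mul(3, 7))), 449)) = Mul(113, Add(Mul(7, Add(-14, 21)), 449)) = Mul(113, Add(Mul(7, 7), 449)) = Mul(113, Add(49, 449)) = Mul(113, 498) = 56274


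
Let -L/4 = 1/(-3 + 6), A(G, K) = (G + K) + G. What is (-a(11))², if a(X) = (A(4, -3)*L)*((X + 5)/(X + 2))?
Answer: 102400/1521 ≈ 67.324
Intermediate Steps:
A(G, K) = K + 2*G
L = -4/3 (L = -4/(-3 + 6) = -4/3 ≈ -1.3333)
a(X) = -20*(5 + X)/(3*(2 + X)) (a(X) = ((-3 + 2*4)*(-4/3))*((X + 5)/(X + 2)) = ((-3 + 8)*(-4/3))*((5 + X)/(2 + X)) = (5*(-4/3))*((5 + X)/(2 + X)) = -20*(5 + X)/(3*(2 + X)))
(-a(11))² = (-20*(-5 - 1*11)/(3*(2 + 11)))² = (-20*(-5 - 11)/(3*13))² = (-20*(-16)/(3*13))² = (-1*(-320/39))² = (320/39)² = 102400/1521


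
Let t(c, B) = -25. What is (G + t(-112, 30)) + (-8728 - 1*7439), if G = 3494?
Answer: -12698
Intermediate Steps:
(G + t(-112, 30)) + (-8728 - 1*7439) = (3494 - 25) + (-8728 - 1*7439) = 3469 + (-8728 - 7439) = 3469 - 16167 = -12698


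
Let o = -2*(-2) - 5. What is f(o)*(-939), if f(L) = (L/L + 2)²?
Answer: -8451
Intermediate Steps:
o = -1 (o = 4 - 5 = -1)
f(L) = 9 (f(L) = (1 + 2)² = 3² = 9)
f(o)*(-939) = 9*(-939) = -8451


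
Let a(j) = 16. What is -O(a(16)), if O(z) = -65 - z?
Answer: 81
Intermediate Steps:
-O(a(16)) = -(-65 - 1*16) = -(-65 - 16) = -1*(-81) = 81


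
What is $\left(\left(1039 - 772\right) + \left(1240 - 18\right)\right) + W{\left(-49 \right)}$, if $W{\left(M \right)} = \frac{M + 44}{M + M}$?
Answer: $\frac{145927}{98} \approx 1489.1$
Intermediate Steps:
$W{\left(M \right)} = \frac{44 + M}{2 M}$
$\left(\left(1039 - 772\right) + \left(1240 - 18\right)\right) + W{\left(-49 \right)} = \left(\left(1039 - 772\right) + \left(1240 - 18\right)\right) + \frac{44 - 49}{2 \left(-49\right)} = \left(\left(1039 - 772\right) + \left(1240 - 18\right)\right) + \frac{1}{2} \left(- \frac{1}{49}\right) \left(-5\right) = \left(267 + 1222\right) + \frac{5}{98} = 1489 + \frac{5}{98} = \frac{145927}{98}$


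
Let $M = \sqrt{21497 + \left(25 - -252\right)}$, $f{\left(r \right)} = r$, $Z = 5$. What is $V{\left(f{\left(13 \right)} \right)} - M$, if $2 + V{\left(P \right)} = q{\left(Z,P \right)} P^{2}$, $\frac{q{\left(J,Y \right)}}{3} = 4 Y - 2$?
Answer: $25348 - \sqrt{21774} \approx 25200.0$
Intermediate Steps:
$q{\left(J,Y \right)} = -6 + 12 Y$ ($q{\left(J,Y \right)} = 3 \left(4 Y - 2\right) = 3 \left(-2 + 4 Y\right) = -6 + 12 Y$)
$V{\left(P \right)} = -2 + P^{2} \left(-6 + 12 P\right)$ ($V{\left(P \right)} = -2 + \left(-6 + 12 P\right) P^{2} = -2 + P^{2} \left(-6 + 12 P\right)$)
$M = \sqrt{21774}$ ($M = \sqrt{21497 + \left(25 + 252\right)} = \sqrt{21497 + 277} = \sqrt{21774} \approx 147.56$)
$V{\left(f{\left(13 \right)} \right)} - M = \left(-2 - 6 \cdot 13^{2} + 12 \cdot 13^{3}\right) - \sqrt{21774} = \left(-2 - 1014 + 12 \cdot 2197\right) - \sqrt{21774} = \left(-2 - 1014 + 26364\right) - \sqrt{21774} = 25348 - \sqrt{21774}$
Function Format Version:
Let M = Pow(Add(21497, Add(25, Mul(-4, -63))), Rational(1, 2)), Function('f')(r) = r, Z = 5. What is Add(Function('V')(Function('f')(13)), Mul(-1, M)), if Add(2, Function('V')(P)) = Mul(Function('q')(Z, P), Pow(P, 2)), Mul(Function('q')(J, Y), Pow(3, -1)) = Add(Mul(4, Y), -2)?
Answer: Add(25348, Mul(-1, Pow(21774, Rational(1, 2)))) ≈ 25200.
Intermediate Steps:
Function('q')(J, Y) = Add(-6, Mul(12, Y)) (Function('q')(J, Y) = Mul(3, Add(Mul(4, Y), -2)) = Mul(3, Add(-2, Mul(4, Y))) = Add(-6, Mul(12, Y)))
Function('V')(P) = Add(-2, Mul(Pow(P, 2), Add(-6, Mul(12, P)))) (Function('V')(P) = Add(-2, Mul(Add(-6, Mul(12, P)), Pow(P, 2))) = Add(-2, Mul(Pow(P, 2), Add(-6, Mul(12, P)))))
M = Pow(21774, Rational(1, 2)) (M = Pow(Add(21497, Add(25, 252)), Rational(1, 2)) = Pow(Add(21497, 277), Rational(1, 2)) = Pow(21774, Rational(1, 2)) ≈ 147.56)
Add(Function('V')(Function('f')(13)), Mul(-1, M)) = Add(Add(-2, Mul(-6, Pow(13, 2)), Mul(12, Pow(13, 3))), Mul(-1, Pow(21774, Rational(1, 2)))) = Add(Add(-2, Mul(-6, 169), Mul(12, 2197)), Mul(-1, Pow(21774, Rational(1, 2)))) = Add(Add(-2, -1014, 26364), Mul(-1, Pow(21774, Rational(1, 2)))) = Add(25348, Mul(-1, Pow(21774, Rational(1, 2))))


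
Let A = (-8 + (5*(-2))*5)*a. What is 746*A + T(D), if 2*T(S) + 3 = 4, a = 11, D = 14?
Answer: -951895/2 ≈ -4.7595e+5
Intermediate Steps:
T(S) = 1/2 (T(S) = -3/2 + (1/2)*4 = -3/2 + 2 = 1/2)
A = -638 (A = (-8 + (5*(-2))*5)*11 = (-8 - 10*5)*11 = (-8 - 50)*11 = -58*11 = -638)
746*A + T(D) = 746*(-638) + 1/2 = -475948 + 1/2 = -951895/2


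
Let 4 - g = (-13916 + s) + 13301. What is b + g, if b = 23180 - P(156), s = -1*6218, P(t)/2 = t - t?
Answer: 30017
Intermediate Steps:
P(t) = 0 (P(t) = 2*(t - t) = 2*0 = 0)
s = -6218
g = 6837 (g = 4 - ((-13916 - 6218) + 13301) = 4 - (-20134 + 13301) = 4 - 1*(-6833) = 4 + 6833 = 6837)
b = 23180 (b = 23180 - 1*0 = 23180 + 0 = 23180)
b + g = 23180 + 6837 = 30017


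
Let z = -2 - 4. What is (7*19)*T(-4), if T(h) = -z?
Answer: 798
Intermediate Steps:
z = -6
T(h) = 6 (T(h) = -1*(-6) = 6)
(7*19)*T(-4) = (7*19)*6 = 133*6 = 798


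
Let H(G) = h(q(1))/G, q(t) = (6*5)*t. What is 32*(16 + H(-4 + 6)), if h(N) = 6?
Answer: 608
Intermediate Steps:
q(t) = 30*t
H(G) = 6/G
32*(16 + H(-4 + 6)) = 32*(16 + 6/(-4 + 6)) = 32*(16 + 6/2) = 32*(16 + 6*(½)) = 32*(16 + 3) = 32*19 = 608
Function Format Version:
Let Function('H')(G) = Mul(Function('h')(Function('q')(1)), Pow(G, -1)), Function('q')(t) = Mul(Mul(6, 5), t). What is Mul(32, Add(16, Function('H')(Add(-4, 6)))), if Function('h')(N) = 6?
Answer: 608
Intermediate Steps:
Function('q')(t) = Mul(30, t)
Function('H')(G) = Mul(6, Pow(G, -1))
Mul(32, Add(16, Function('H')(Add(-4, 6)))) = Mul(32, Add(16, Mul(6, Pow(Add(-4, 6), -1)))) = Mul(32, Add(16, Mul(6, Pow(2, -1)))) = Mul(32, Add(16, Mul(6, Rational(1, 2)))) = Mul(32, Add(16, 3)) = Mul(32, 19) = 608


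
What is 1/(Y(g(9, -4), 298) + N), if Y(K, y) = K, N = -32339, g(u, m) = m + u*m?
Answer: -1/32379 ≈ -3.0884e-5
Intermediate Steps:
g(u, m) = m + m*u
1/(Y(g(9, -4), 298) + N) = 1/(-4*(1 + 9) - 32339) = 1/(-4*10 - 32339) = 1/(-40 - 32339) = 1/(-32379) = -1/32379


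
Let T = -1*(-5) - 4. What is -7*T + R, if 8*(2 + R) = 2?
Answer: -35/4 ≈ -8.7500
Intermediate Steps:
R = -7/4 (R = -2 + (1/8)*2 = -2 + 1/4 = -7/4 ≈ -1.7500)
T = 1 (T = 5 - 4 = 1)
-7*T + R = -7*1 - 7/4 = -7 - 7/4 = -35/4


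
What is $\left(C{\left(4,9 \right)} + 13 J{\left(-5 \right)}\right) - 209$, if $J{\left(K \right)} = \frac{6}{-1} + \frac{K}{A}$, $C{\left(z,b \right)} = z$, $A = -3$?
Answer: $- \frac{784}{3} \approx -261.33$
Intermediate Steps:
$J{\left(K \right)} = -6 - \frac{K}{3}$ ($J{\left(K \right)} = \frac{6}{-1} + \frac{K}{-3} = 6 \left(-1\right) + K \left(- \frac{1}{3}\right) = -6 - \frac{K}{3}$)
$\left(C{\left(4,9 \right)} + 13 J{\left(-5 \right)}\right) - 209 = \left(4 + 13 \left(-6 - - \frac{5}{3}\right)\right) - 209 = \left(4 + 13 \left(-6 + \frac{5}{3}\right)\right) - 209 = \left(4 + 13 \left(- \frac{13}{3}\right)\right) - 209 = \left(4 - \frac{169}{3}\right) - 209 = - \frac{157}{3} - 209 = - \frac{784}{3}$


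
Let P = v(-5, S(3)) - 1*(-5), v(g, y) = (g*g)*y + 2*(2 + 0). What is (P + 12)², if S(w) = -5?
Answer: 10816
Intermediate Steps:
v(g, y) = 4 + y*g² (v(g, y) = g²*y + 2*2 = y*g² + 4 = 4 + y*g²)
P = -116 (P = (4 - 5*(-5)²) - 1*(-5) = (4 - 5*25) + 5 = (4 - 125) + 5 = -121 + 5 = -116)
(P + 12)² = (-116 + 12)² = (-104)² = 10816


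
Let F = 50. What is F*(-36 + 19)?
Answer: -850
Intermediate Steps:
F*(-36 + 19) = 50*(-36 + 19) = 50*(-17) = -850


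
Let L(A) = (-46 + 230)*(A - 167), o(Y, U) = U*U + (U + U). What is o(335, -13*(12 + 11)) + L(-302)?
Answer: 2507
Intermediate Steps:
o(Y, U) = U² + 2*U
L(A) = -30728 + 184*A (L(A) = 184*(-167 + A) = -30728 + 184*A)
o(335, -13*(12 + 11)) + L(-302) = (-13*(12 + 11))*(2 - 13*(12 + 11)) + (-30728 + 184*(-302)) = (-13*23)*(2 - 13*23) + (-30728 - 55568) = -299*(2 - 299) - 86296 = -299*(-297) - 86296 = 88803 - 86296 = 2507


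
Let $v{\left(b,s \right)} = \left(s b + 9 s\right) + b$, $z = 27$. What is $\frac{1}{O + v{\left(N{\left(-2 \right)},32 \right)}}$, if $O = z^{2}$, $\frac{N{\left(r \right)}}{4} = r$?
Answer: $\frac{1}{753} \approx 0.001328$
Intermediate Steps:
$N{\left(r \right)} = 4 r$
$v{\left(b,s \right)} = b + 9 s + b s$ ($v{\left(b,s \right)} = \left(b s + 9 s\right) + b = \left(9 s + b s\right) + b = b + 9 s + b s$)
$O = 729$ ($O = 27^{2} = 729$)
$\frac{1}{O + v{\left(N{\left(-2 \right)},32 \right)}} = \frac{1}{729 + \left(4 \left(-2\right) + 9 \cdot 32 + 4 \left(-2\right) 32\right)} = \frac{1}{729 - -24} = \frac{1}{729 + 24} = \frac{1}{753}$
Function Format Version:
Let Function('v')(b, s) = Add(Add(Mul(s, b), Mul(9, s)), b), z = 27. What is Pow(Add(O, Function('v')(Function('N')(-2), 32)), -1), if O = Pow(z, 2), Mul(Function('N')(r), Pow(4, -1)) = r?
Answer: Rational(1, 753) ≈ 0.0013280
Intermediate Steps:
Function('N')(r) = Mul(4, r)
Function('v')(b, s) = Add(b, Mul(9, s), Mul(b, s)) (Function('v')(b, s) = Add(Add(Mul(b, s), Mul(9, s)), b) = Add(Add(Mul(9, s), Mul(b, s)), b) = Add(b, Mul(9, s), Mul(b, s)))
O = 729 (O = Pow(27, 2) = 729)
Pow(Add(O, Function('v')(Function('N')(-2), 32)), -1) = Pow(Add(729, Add(Mul(4, -2), Mul(9, 32), Mul(Mul(4, -2), 32))), -1) = Pow(Add(729, Add(-8, 288, Mul(-8, 32))), -1) = Pow(Add(729, Add(-8, 288, -256)), -1) = Pow(Add(729, 24), -1) = Pow(753, -1) = Rational(1, 753)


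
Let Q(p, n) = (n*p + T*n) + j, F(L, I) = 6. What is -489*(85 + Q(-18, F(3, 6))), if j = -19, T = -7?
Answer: 41076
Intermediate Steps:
Q(p, n) = -19 - 7*n + n*p (Q(p, n) = (n*p - 7*n) - 19 = (-7*n + n*p) - 19 = -19 - 7*n + n*p)
-489*(85 + Q(-18, F(3, 6))) = -489*(85 + (-19 - 7*6 + 6*(-18))) = -489*(85 + (-19 - 42 - 108)) = -489*(85 - 169) = -489*(-84) = 41076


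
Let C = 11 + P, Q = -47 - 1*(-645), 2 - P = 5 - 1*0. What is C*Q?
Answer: 4784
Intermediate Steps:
P = -3 (P = 2 - (5 - 1*0) = 2 - (5 + 0) = 2 - 1*5 = 2 - 5 = -3)
Q = 598 (Q = -47 + 645 = 598)
C = 8 (C = 11 - 3 = 8)
C*Q = 8*598 = 4784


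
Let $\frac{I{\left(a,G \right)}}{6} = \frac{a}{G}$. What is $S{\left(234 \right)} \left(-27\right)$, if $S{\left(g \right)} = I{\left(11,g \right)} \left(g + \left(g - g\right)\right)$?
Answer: $-1782$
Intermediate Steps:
$I{\left(a,G \right)} = \frac{6 a}{G}$ ($I{\left(a,G \right)} = 6 \frac{a}{G} = \frac{6 a}{G}$)
$S{\left(g \right)} = 66$ ($S{\left(g \right)} = 6 \cdot 11 \frac{1}{g} \left(g + \left(g - g\right)\right) = \frac{66}{g} \left(g + 0\right) = \frac{66}{g} g = 66$)
$S{\left(234 \right)} \left(-27\right) = 66 \left(-27\right) = -1782$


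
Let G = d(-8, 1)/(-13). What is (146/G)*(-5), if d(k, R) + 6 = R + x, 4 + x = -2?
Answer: -9490/11 ≈ -862.73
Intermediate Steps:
x = -6 (x = -4 - 2 = -6)
d(k, R) = -12 + R (d(k, R) = -6 + (R - 6) = -6 + (-6 + R) = -12 + R)
G = 11/13 (G = (-12 + 1)/(-13) = -11*(-1/13) = 11/13 ≈ 0.84615)
(146/G)*(-5) = (146/(11/13))*(-5) = (146*(13/11))*(-5) = (1898/11)*(-5) = -9490/11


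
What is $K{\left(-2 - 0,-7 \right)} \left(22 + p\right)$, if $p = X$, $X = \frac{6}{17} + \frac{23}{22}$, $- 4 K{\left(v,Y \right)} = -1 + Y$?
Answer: $\frac{8751}{187} \approx 46.797$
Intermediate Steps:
$K{\left(v,Y \right)} = \frac{1}{4} - \frac{Y}{4}$ ($K{\left(v,Y \right)} = - \frac{-1 + Y}{4} = \frac{1}{4} - \frac{Y}{4}$)
$X = \frac{523}{374}$ ($X = 6 \cdot \frac{1}{17} + 23 \cdot \frac{1}{22} = \frac{6}{17} + \frac{23}{22} = \frac{523}{374} \approx 1.3984$)
$p = \frac{523}{374} \approx 1.3984$
$K{\left(-2 - 0,-7 \right)} \left(22 + p\right) = \left(\frac{1}{4} - - \frac{7}{4}\right) \left(22 + \frac{523}{374}\right) = \left(\frac{1}{4} + \frac{7}{4}\right) \frac{8751}{374} = 2 \cdot \frac{8751}{374} = \frac{8751}{187}$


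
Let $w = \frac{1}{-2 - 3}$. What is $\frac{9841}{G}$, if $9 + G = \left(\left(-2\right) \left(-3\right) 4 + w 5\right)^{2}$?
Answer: $\frac{757}{40} \approx 18.925$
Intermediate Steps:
$w = - \frac{1}{5}$ ($w = \frac{1}{-5} = - \frac{1}{5} \approx -0.2$)
$G = 520$ ($G = -9 + \left(\left(-2\right) \left(-3\right) 4 - 1\right)^{2} = -9 + \left(6 \cdot 4 - 1\right)^{2} = -9 + \left(24 - 1\right)^{2} = -9 + 23^{2} = -9 + 529 = 520$)
$\frac{9841}{G} = \frac{9841}{520} = 9841 \cdot \frac{1}{520} = \frac{757}{40}$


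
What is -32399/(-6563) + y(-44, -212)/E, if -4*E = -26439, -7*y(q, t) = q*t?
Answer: 5751301471/1214634099 ≈ 4.7350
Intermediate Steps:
y(q, t) = -q*t/7
E = 26439/4 (E = -1/4*(-26439) = 26439/4 ≈ 6609.8)
-32399/(-6563) + y(-44, -212)/E = -32399/(-6563) + (-1/7*(-44)*(-212))/(26439/4) = -32399*(-1/6563) - 9328/7*4/26439 = 32399/6563 - 37312/185073 = 5751301471/1214634099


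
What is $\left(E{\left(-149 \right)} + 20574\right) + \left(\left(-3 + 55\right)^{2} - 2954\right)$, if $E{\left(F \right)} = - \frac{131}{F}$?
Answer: $\frac{3028407}{149} \approx 20325.0$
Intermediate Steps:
$\left(E{\left(-149 \right)} + 20574\right) + \left(\left(-3 + 55\right)^{2} - 2954\right) = \left(- \frac{131}{-149} + 20574\right) + \left(\left(-3 + 55\right)^{2} - 2954\right) = \left(\left(-131\right) \left(- \frac{1}{149}\right) + 20574\right) - \left(2954 - 52^{2}\right) = \left(\frac{131}{149} + 20574\right) + \left(2704 - 2954\right) = \frac{3065657}{149} - 250 = \frac{3028407}{149}$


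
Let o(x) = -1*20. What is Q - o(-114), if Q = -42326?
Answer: -42306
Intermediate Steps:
o(x) = -20
Q - o(-114) = -42326 - 1*(-20) = -42326 + 20 = -42306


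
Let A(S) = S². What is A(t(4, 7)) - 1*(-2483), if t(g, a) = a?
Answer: 2532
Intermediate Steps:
A(t(4, 7)) - 1*(-2483) = 7² - 1*(-2483) = 49 + 2483 = 2532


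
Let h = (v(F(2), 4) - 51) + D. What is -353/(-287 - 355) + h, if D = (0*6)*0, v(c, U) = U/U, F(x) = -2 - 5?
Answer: -31747/642 ≈ -49.450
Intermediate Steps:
F(x) = -7
v(c, U) = 1
D = 0 (D = 0*0 = 0)
h = -50 (h = (1 - 51) + 0 = -50 + 0 = -50)
-353/(-287 - 355) + h = -353/(-287 - 355) - 50 = -353/(-642) - 50 = -1/642*(-353) - 50 = 353/642 - 50 = -31747/642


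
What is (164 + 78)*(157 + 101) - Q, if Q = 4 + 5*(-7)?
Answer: 62467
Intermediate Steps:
Q = -31 (Q = 4 - 35 = -31)
(164 + 78)*(157 + 101) - Q = (164 + 78)*(157 + 101) - 1*(-31) = 242*258 + 31 = 62436 + 31 = 62467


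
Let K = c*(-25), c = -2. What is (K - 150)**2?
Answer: 10000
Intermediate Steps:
K = 50 (K = -2*(-25) = 50)
(K - 150)**2 = (50 - 150)**2 = (-100)**2 = 10000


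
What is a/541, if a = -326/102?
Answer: -163/27591 ≈ -0.0059077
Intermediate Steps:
a = -163/51 (a = -326*1/102 = -163/51 ≈ -3.1961)
a/541 = -163/51/541 = -163/51*1/541 = -163/27591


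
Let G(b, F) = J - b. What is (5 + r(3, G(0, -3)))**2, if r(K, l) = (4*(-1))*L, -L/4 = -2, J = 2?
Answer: 729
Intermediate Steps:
L = 8 (L = -4*(-2) = 8)
G(b, F) = 2 - b
r(K, l) = -32 (r(K, l) = (4*(-1))*8 = -4*8 = -32)
(5 + r(3, G(0, -3)))**2 = (5 - 32)**2 = (-27)**2 = 729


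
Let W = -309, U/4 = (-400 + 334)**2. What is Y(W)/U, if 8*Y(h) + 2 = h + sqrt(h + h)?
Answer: -311/139392 + I*sqrt(618)/139392 ≈ -0.0022311 + 0.00017834*I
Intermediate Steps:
U = 17424 (U = 4*(-400 + 334)**2 = 4*(-66)**2 = 4*4356 = 17424)
Y(h) = -1/4 + h/8 + sqrt(2)*sqrt(h)/8 (Y(h) = -1/4 + (h + sqrt(h + h))/8 = -1/4 + (h + sqrt(2*h))/8 = -1/4 + (h + sqrt(2)*sqrt(h))/8 = -1/4 + (h/8 + sqrt(2)*sqrt(h)/8) = -1/4 + h/8 + sqrt(2)*sqrt(h)/8)
Y(W)/U = (-1/4 + (1/8)*(-309) + sqrt(2)*sqrt(-309)/8)/17424 = (-1/4 - 309/8 + sqrt(2)*(I*sqrt(309))/8)*(1/17424) = (-1/4 - 309/8 + I*sqrt(618)/8)*(1/17424) = (-311/8 + I*sqrt(618)/8)*(1/17424) = -311/139392 + I*sqrt(618)/139392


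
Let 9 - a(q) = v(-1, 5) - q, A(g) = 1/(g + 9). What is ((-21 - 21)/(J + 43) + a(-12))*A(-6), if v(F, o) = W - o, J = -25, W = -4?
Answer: 11/9 ≈ 1.2222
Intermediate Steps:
A(g) = 1/(9 + g)
v(F, o) = -4 - o
a(q) = 18 + q (a(q) = 9 - ((-4 - 1*5) - q) = 9 - ((-4 - 5) - q) = 9 - (-9 - q) = 9 + (9 + q) = 18 + q)
((-21 - 21)/(J + 43) + a(-12))*A(-6) = ((-21 - 21)/(-25 + 43) + (18 - 12))/(9 - 6) = (-42/18 + 6)/3 = (-42*1/18 + 6)*(⅓) = (-7/3 + 6)*(⅓) = (11/3)*(⅓) = 11/9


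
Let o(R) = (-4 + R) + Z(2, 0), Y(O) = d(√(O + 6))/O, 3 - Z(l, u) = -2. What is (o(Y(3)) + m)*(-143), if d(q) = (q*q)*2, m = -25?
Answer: 2574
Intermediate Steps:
Z(l, u) = 5 (Z(l, u) = 3 - 1*(-2) = 3 + 2 = 5)
d(q) = 2*q² (d(q) = q²*2 = 2*q²)
Y(O) = (12 + 2*O)/O (Y(O) = (2*(√(O + 6))²)/O = (2*(√(6 + O))²)/O = (2*(6 + O))/O = (12 + 2*O)/O)
o(R) = 1 + R (o(R) = (-4 + R) + 5 = 1 + R)
(o(Y(3)) + m)*(-143) = ((1 + (2 + 12/3)) - 25)*(-143) = ((1 + (2 + 12*(⅓))) - 25)*(-143) = ((1 + (2 + 4)) - 25)*(-143) = ((1 + 6) - 25)*(-143) = (7 - 25)*(-143) = -18*(-143) = 2574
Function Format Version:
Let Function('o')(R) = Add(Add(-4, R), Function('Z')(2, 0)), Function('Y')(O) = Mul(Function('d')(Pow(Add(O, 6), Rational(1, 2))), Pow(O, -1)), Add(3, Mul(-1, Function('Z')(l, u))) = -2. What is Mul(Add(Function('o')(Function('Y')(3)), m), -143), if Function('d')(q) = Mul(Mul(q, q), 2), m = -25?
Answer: 2574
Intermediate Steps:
Function('Z')(l, u) = 5 (Function('Z')(l, u) = Add(3, Mul(-1, -2)) = Add(3, 2) = 5)
Function('d')(q) = Mul(2, Pow(q, 2)) (Function('d')(q) = Mul(Pow(q, 2), 2) = Mul(2, Pow(q, 2)))
Function('Y')(O) = Mul(Pow(O, -1), Add(12, Mul(2, O))) (Function('Y')(O) = Mul(Mul(2, Pow(Pow(Add(O, 6), Rational(1, 2)), 2)), Pow(O, -1)) = Mul(Mul(2, Pow(Pow(Add(6, O), Rational(1, 2)), 2)), Pow(O, -1)) = Mul(Mul(2, Add(6, O)), Pow(O, -1)) = Mul(Add(12, Mul(2, O)), Pow(O, -1)) = Mul(Pow(O, -1), Add(12, Mul(2, O))))
Function('o')(R) = Add(1, R) (Function('o')(R) = Add(Add(-4, R), 5) = Add(1, R))
Mul(Add(Function('o')(Function('Y')(3)), m), -143) = Mul(Add(Add(1, Add(2, Mul(12, Pow(3, -1)))), -25), -143) = Mul(Add(Add(1, Add(2, Mul(12, Rational(1, 3)))), -25), -143) = Mul(Add(Add(1, Add(2, 4)), -25), -143) = Mul(Add(Add(1, 6), -25), -143) = Mul(Add(7, -25), -143) = Mul(-18, -143) = 2574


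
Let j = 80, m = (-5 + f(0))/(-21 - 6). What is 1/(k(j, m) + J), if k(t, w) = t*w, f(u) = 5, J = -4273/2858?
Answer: -2858/4273 ≈ -0.66885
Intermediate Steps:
J = -4273/2858 (J = -4273*1/2858 = -4273/2858 ≈ -1.4951)
m = 0 (m = (-5 + 5)/(-21 - 6) = 0/(-27) = 0*(-1/27) = 0)
1/(k(j, m) + J) = 1/(80*0 - 4273/2858) = 1/(0 - 4273/2858) = 1/(-4273/2858) = -2858/4273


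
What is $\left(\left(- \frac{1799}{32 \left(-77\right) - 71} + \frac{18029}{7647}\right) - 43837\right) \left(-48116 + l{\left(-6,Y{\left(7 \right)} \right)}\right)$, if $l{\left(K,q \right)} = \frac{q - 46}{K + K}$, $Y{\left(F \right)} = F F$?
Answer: $\frac{279560229355113}{132548} \approx 2.1091 \cdot 10^{9}$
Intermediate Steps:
$Y{\left(F \right)} = F^{2}$
$l{\left(K,q \right)} = \frac{-46 + q}{2 K}$
$\left(\left(- \frac{1799}{32 \left(-77\right) - 71} + \frac{18029}{7647}\right) - 43837\right) \left(-48116 + l{\left(-6,Y{\left(7 \right)} \right)}\right) = \left(\left(- \frac{1799}{32 \left(-77\right) - 71} + \frac{18029}{7647}\right) - 43837\right) \left(-48116 + \frac{-46 + 7^{2}}{2 \left(-6\right)}\right) = \left(\left(- \frac{1799}{-2464 - 71} + 18029 \cdot \frac{1}{7647}\right) - 43837\right) \left(-48116 + \frac{1}{2} \left(- \frac{1}{6}\right) \left(-46 + 49\right)\right) = \left(\left(- \frac{1799}{-2535} + \frac{18029}{7647}\right) - 43837\right) \left(-48116 + \frac{1}{2} \left(- \frac{1}{6}\right) 3\right) = \left(\left(\left(-1799\right) \left(- \frac{1}{2535}\right) + \frac{18029}{7647}\right) - 43837\right) \left(-48116 - \frac{1}{4}\right) = \left(\left(\frac{1799}{2535} + \frac{18029}{7647}\right) - 43837\right) \left(- \frac{192465}{4}\right) = \left(\frac{19820156}{6461715} - 43837\right) \left(- \frac{192465}{4}\right) = \left(- \frac{283242380299}{6461715}\right) \left(- \frac{192465}{4}\right) = \frac{279560229355113}{132548}$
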